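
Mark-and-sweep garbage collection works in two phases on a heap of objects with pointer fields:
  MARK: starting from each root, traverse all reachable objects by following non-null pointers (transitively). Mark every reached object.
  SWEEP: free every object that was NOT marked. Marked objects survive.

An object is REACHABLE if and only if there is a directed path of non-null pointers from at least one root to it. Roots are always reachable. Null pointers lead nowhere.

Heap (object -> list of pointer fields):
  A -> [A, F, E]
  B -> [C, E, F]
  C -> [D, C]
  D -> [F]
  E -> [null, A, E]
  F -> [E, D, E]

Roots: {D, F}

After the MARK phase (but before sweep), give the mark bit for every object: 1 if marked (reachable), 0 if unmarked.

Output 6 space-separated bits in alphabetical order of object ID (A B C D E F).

Answer: 1 0 0 1 1 1

Derivation:
Roots: D F
Mark D: refs=F, marked=D
Mark F: refs=E D E, marked=D F
Mark E: refs=null A E, marked=D E F
Mark A: refs=A F E, marked=A D E F
Unmarked (collected): B C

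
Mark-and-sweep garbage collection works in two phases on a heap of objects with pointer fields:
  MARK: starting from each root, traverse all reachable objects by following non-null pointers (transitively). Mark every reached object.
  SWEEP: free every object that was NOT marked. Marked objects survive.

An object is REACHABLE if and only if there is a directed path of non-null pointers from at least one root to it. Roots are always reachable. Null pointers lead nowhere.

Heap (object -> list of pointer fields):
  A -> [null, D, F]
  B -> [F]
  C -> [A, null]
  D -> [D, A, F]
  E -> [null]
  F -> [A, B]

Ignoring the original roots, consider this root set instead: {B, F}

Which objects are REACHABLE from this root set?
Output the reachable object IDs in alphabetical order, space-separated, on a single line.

Roots: B F
Mark B: refs=F, marked=B
Mark F: refs=A B, marked=B F
Mark A: refs=null D F, marked=A B F
Mark D: refs=D A F, marked=A B D F
Unmarked (collected): C E

Answer: A B D F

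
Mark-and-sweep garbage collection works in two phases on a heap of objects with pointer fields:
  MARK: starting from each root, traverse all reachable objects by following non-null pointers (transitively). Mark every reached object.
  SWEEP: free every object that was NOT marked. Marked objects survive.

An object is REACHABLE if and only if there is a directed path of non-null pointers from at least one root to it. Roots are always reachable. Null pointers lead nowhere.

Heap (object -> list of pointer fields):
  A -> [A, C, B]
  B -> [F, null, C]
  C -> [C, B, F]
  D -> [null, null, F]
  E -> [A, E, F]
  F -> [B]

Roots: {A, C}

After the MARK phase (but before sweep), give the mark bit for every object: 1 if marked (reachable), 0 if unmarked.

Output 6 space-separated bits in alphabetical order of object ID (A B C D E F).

Roots: A C
Mark A: refs=A C B, marked=A
Mark C: refs=C B F, marked=A C
Mark B: refs=F null C, marked=A B C
Mark F: refs=B, marked=A B C F
Unmarked (collected): D E

Answer: 1 1 1 0 0 1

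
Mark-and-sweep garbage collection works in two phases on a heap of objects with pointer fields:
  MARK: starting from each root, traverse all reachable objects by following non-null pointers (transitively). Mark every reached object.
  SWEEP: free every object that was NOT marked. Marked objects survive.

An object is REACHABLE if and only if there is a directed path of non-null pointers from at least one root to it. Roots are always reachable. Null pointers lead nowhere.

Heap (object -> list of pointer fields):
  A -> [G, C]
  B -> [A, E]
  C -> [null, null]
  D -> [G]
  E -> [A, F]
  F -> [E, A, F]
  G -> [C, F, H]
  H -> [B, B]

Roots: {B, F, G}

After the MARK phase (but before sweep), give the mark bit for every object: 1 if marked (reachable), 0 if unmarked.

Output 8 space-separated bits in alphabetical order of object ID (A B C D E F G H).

Answer: 1 1 1 0 1 1 1 1

Derivation:
Roots: B F G
Mark B: refs=A E, marked=B
Mark F: refs=E A F, marked=B F
Mark G: refs=C F H, marked=B F G
Mark A: refs=G C, marked=A B F G
Mark E: refs=A F, marked=A B E F G
Mark C: refs=null null, marked=A B C E F G
Mark H: refs=B B, marked=A B C E F G H
Unmarked (collected): D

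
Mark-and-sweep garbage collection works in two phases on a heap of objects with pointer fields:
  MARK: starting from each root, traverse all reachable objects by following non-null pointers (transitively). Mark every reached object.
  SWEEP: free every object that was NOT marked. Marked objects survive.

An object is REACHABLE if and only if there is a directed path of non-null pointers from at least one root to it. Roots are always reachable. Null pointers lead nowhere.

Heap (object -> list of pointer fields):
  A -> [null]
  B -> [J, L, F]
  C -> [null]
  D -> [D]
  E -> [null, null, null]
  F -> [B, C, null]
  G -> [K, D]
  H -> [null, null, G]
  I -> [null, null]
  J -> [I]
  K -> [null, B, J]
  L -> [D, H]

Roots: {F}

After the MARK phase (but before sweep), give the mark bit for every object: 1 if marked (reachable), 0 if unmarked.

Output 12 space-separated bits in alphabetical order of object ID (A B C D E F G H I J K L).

Roots: F
Mark F: refs=B C null, marked=F
Mark B: refs=J L F, marked=B F
Mark C: refs=null, marked=B C F
Mark J: refs=I, marked=B C F J
Mark L: refs=D H, marked=B C F J L
Mark I: refs=null null, marked=B C F I J L
Mark D: refs=D, marked=B C D F I J L
Mark H: refs=null null G, marked=B C D F H I J L
Mark G: refs=K D, marked=B C D F G H I J L
Mark K: refs=null B J, marked=B C D F G H I J K L
Unmarked (collected): A E

Answer: 0 1 1 1 0 1 1 1 1 1 1 1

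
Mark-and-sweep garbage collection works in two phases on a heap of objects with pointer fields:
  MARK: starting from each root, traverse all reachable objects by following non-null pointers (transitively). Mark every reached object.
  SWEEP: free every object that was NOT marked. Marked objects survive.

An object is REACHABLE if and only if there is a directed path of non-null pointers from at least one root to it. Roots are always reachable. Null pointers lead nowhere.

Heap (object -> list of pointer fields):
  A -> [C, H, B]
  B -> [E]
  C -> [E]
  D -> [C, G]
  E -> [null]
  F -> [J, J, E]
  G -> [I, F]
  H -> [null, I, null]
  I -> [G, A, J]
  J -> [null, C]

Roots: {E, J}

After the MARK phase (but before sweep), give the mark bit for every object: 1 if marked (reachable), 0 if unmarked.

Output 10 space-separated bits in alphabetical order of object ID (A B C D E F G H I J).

Answer: 0 0 1 0 1 0 0 0 0 1

Derivation:
Roots: E J
Mark E: refs=null, marked=E
Mark J: refs=null C, marked=E J
Mark C: refs=E, marked=C E J
Unmarked (collected): A B D F G H I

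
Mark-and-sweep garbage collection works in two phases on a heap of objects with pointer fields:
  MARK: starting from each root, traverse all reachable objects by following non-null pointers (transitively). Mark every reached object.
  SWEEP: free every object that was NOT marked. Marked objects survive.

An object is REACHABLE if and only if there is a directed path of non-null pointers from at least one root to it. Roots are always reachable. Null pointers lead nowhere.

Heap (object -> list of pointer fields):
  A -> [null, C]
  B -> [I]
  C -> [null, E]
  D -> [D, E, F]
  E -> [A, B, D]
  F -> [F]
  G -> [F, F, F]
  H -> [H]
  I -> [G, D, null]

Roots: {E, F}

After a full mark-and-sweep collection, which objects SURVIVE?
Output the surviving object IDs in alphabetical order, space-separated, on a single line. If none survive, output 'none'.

Answer: A B C D E F G I

Derivation:
Roots: E F
Mark E: refs=A B D, marked=E
Mark F: refs=F, marked=E F
Mark A: refs=null C, marked=A E F
Mark B: refs=I, marked=A B E F
Mark D: refs=D E F, marked=A B D E F
Mark C: refs=null E, marked=A B C D E F
Mark I: refs=G D null, marked=A B C D E F I
Mark G: refs=F F F, marked=A B C D E F G I
Unmarked (collected): H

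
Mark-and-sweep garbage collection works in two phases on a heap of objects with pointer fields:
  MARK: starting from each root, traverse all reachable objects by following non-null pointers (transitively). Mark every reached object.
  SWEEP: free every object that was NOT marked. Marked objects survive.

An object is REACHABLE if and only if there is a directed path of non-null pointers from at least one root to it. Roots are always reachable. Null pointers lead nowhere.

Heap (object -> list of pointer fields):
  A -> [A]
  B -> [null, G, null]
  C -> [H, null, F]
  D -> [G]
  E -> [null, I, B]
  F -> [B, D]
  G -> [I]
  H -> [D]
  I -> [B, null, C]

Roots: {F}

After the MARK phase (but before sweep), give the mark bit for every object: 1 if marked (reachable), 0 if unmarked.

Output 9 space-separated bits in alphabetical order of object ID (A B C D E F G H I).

Roots: F
Mark F: refs=B D, marked=F
Mark B: refs=null G null, marked=B F
Mark D: refs=G, marked=B D F
Mark G: refs=I, marked=B D F G
Mark I: refs=B null C, marked=B D F G I
Mark C: refs=H null F, marked=B C D F G I
Mark H: refs=D, marked=B C D F G H I
Unmarked (collected): A E

Answer: 0 1 1 1 0 1 1 1 1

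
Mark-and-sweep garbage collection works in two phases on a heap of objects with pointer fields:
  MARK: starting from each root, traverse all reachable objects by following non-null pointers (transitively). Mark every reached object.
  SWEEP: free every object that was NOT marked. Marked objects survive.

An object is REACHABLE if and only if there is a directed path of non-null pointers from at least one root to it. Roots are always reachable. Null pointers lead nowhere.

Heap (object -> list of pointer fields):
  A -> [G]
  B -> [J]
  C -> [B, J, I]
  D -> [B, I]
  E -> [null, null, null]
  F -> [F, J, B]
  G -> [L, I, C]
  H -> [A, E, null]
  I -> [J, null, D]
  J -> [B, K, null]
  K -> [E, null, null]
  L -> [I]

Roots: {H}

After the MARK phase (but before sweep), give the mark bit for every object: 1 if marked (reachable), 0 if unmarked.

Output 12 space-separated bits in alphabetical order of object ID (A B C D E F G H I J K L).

Answer: 1 1 1 1 1 0 1 1 1 1 1 1

Derivation:
Roots: H
Mark H: refs=A E null, marked=H
Mark A: refs=G, marked=A H
Mark E: refs=null null null, marked=A E H
Mark G: refs=L I C, marked=A E G H
Mark L: refs=I, marked=A E G H L
Mark I: refs=J null D, marked=A E G H I L
Mark C: refs=B J I, marked=A C E G H I L
Mark J: refs=B K null, marked=A C E G H I J L
Mark D: refs=B I, marked=A C D E G H I J L
Mark B: refs=J, marked=A B C D E G H I J L
Mark K: refs=E null null, marked=A B C D E G H I J K L
Unmarked (collected): F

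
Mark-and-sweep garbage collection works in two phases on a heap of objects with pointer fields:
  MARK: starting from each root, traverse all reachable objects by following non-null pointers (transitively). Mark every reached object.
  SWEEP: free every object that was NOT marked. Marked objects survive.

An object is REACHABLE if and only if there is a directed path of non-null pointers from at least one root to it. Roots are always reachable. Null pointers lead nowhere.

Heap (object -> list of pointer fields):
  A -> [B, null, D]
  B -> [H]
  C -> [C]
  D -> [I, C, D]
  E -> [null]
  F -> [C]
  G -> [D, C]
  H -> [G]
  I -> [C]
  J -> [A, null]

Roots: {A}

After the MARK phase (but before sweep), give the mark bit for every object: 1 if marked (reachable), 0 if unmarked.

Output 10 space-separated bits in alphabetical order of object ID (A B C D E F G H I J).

Answer: 1 1 1 1 0 0 1 1 1 0

Derivation:
Roots: A
Mark A: refs=B null D, marked=A
Mark B: refs=H, marked=A B
Mark D: refs=I C D, marked=A B D
Mark H: refs=G, marked=A B D H
Mark I: refs=C, marked=A B D H I
Mark C: refs=C, marked=A B C D H I
Mark G: refs=D C, marked=A B C D G H I
Unmarked (collected): E F J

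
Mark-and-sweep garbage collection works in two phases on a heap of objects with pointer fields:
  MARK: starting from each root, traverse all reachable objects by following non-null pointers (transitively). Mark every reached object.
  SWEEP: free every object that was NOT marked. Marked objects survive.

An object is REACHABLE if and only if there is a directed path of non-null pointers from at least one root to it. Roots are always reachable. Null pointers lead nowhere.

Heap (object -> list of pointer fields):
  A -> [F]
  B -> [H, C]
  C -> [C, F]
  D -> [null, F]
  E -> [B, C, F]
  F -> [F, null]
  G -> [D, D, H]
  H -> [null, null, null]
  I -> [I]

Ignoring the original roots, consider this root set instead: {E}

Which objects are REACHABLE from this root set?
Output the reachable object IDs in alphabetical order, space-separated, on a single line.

Roots: E
Mark E: refs=B C F, marked=E
Mark B: refs=H C, marked=B E
Mark C: refs=C F, marked=B C E
Mark F: refs=F null, marked=B C E F
Mark H: refs=null null null, marked=B C E F H
Unmarked (collected): A D G I

Answer: B C E F H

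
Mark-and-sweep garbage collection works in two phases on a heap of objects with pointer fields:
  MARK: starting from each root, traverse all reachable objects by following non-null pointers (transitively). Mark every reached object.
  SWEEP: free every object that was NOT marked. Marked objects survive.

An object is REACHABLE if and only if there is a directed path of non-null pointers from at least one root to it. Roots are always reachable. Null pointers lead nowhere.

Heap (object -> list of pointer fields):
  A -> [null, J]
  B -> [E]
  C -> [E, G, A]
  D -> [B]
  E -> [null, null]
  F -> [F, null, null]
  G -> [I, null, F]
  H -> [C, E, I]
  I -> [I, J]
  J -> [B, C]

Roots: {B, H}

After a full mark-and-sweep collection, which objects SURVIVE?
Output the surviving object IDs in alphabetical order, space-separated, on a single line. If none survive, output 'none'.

Answer: A B C E F G H I J

Derivation:
Roots: B H
Mark B: refs=E, marked=B
Mark H: refs=C E I, marked=B H
Mark E: refs=null null, marked=B E H
Mark C: refs=E G A, marked=B C E H
Mark I: refs=I J, marked=B C E H I
Mark G: refs=I null F, marked=B C E G H I
Mark A: refs=null J, marked=A B C E G H I
Mark J: refs=B C, marked=A B C E G H I J
Mark F: refs=F null null, marked=A B C E F G H I J
Unmarked (collected): D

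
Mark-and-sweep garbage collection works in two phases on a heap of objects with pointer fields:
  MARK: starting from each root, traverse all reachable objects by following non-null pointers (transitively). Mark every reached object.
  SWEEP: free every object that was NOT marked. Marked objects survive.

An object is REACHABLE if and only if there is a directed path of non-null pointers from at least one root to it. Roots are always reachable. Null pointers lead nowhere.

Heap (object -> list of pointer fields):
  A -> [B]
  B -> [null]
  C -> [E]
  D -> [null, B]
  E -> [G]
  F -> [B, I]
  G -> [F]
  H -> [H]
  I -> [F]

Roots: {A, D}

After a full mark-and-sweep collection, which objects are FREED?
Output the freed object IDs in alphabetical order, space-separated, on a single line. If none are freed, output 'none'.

Roots: A D
Mark A: refs=B, marked=A
Mark D: refs=null B, marked=A D
Mark B: refs=null, marked=A B D
Unmarked (collected): C E F G H I

Answer: C E F G H I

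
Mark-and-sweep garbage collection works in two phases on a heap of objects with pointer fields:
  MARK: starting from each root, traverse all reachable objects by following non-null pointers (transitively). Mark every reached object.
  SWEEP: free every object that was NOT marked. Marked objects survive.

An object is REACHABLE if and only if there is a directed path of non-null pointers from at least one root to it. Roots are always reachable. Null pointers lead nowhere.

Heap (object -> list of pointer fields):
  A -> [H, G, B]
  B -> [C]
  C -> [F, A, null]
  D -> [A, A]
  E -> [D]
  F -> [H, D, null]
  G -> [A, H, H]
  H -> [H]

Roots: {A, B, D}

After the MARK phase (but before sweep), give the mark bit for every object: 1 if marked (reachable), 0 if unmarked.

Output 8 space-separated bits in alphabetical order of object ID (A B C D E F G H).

Answer: 1 1 1 1 0 1 1 1

Derivation:
Roots: A B D
Mark A: refs=H G B, marked=A
Mark B: refs=C, marked=A B
Mark D: refs=A A, marked=A B D
Mark H: refs=H, marked=A B D H
Mark G: refs=A H H, marked=A B D G H
Mark C: refs=F A null, marked=A B C D G H
Mark F: refs=H D null, marked=A B C D F G H
Unmarked (collected): E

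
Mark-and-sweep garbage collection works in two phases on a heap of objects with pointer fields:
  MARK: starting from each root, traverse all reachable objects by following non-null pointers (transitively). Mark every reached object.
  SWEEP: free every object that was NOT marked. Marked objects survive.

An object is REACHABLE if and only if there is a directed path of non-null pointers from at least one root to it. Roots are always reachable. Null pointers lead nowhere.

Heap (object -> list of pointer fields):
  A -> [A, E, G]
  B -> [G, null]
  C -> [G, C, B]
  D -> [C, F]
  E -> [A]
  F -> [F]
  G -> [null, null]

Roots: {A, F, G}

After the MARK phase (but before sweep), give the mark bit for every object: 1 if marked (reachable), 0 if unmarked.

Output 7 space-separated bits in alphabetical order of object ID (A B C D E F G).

Answer: 1 0 0 0 1 1 1

Derivation:
Roots: A F G
Mark A: refs=A E G, marked=A
Mark F: refs=F, marked=A F
Mark G: refs=null null, marked=A F G
Mark E: refs=A, marked=A E F G
Unmarked (collected): B C D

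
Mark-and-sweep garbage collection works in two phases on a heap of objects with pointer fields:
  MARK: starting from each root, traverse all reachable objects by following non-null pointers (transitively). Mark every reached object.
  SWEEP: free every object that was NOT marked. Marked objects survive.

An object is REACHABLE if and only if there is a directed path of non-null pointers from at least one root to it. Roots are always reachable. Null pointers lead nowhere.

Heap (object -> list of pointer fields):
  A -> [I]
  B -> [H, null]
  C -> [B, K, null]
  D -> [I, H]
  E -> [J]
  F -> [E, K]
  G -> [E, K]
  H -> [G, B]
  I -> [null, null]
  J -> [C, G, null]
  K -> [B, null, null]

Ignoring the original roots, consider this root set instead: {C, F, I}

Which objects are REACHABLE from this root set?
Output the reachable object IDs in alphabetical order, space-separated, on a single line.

Roots: C F I
Mark C: refs=B K null, marked=C
Mark F: refs=E K, marked=C F
Mark I: refs=null null, marked=C F I
Mark B: refs=H null, marked=B C F I
Mark K: refs=B null null, marked=B C F I K
Mark E: refs=J, marked=B C E F I K
Mark H: refs=G B, marked=B C E F H I K
Mark J: refs=C G null, marked=B C E F H I J K
Mark G: refs=E K, marked=B C E F G H I J K
Unmarked (collected): A D

Answer: B C E F G H I J K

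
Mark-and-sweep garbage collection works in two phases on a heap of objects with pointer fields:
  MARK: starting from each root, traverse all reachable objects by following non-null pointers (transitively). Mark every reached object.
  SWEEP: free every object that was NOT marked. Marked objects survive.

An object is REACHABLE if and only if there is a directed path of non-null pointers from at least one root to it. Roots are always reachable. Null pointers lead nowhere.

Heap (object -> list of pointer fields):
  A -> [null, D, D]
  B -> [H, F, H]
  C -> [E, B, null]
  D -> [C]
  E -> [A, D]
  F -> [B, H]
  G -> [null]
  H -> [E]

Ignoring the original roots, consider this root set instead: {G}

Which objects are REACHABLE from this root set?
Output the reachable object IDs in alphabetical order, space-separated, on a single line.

Answer: G

Derivation:
Roots: G
Mark G: refs=null, marked=G
Unmarked (collected): A B C D E F H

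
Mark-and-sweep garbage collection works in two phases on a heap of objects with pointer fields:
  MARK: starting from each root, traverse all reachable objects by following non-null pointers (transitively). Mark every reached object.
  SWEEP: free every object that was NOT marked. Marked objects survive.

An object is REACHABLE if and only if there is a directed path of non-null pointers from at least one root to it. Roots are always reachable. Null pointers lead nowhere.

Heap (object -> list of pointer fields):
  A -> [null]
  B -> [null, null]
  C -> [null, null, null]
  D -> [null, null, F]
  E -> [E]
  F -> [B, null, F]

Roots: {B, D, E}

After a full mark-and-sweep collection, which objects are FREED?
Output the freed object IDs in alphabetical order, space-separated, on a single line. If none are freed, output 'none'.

Roots: B D E
Mark B: refs=null null, marked=B
Mark D: refs=null null F, marked=B D
Mark E: refs=E, marked=B D E
Mark F: refs=B null F, marked=B D E F
Unmarked (collected): A C

Answer: A C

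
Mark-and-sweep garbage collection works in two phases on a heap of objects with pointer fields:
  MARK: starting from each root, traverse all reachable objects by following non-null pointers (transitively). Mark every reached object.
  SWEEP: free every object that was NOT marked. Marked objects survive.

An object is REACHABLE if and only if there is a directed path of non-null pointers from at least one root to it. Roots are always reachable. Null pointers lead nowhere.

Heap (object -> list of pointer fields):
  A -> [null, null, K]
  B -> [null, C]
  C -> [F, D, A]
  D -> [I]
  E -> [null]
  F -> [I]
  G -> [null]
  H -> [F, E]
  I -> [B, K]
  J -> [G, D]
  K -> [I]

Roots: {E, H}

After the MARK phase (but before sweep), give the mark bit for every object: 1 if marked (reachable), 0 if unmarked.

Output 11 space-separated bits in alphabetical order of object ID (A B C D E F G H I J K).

Roots: E H
Mark E: refs=null, marked=E
Mark H: refs=F E, marked=E H
Mark F: refs=I, marked=E F H
Mark I: refs=B K, marked=E F H I
Mark B: refs=null C, marked=B E F H I
Mark K: refs=I, marked=B E F H I K
Mark C: refs=F D A, marked=B C E F H I K
Mark D: refs=I, marked=B C D E F H I K
Mark A: refs=null null K, marked=A B C D E F H I K
Unmarked (collected): G J

Answer: 1 1 1 1 1 1 0 1 1 0 1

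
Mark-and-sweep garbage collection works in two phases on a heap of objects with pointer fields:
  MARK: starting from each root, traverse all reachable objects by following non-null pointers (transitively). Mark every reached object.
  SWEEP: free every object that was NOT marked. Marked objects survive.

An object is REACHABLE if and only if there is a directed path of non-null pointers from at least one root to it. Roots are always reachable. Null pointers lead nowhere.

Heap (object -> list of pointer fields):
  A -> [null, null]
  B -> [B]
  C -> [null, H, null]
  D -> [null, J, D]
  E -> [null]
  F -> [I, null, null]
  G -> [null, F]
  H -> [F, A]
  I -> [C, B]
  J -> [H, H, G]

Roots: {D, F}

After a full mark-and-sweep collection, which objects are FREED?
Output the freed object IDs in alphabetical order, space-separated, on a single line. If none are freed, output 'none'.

Answer: E

Derivation:
Roots: D F
Mark D: refs=null J D, marked=D
Mark F: refs=I null null, marked=D F
Mark J: refs=H H G, marked=D F J
Mark I: refs=C B, marked=D F I J
Mark H: refs=F A, marked=D F H I J
Mark G: refs=null F, marked=D F G H I J
Mark C: refs=null H null, marked=C D F G H I J
Mark B: refs=B, marked=B C D F G H I J
Mark A: refs=null null, marked=A B C D F G H I J
Unmarked (collected): E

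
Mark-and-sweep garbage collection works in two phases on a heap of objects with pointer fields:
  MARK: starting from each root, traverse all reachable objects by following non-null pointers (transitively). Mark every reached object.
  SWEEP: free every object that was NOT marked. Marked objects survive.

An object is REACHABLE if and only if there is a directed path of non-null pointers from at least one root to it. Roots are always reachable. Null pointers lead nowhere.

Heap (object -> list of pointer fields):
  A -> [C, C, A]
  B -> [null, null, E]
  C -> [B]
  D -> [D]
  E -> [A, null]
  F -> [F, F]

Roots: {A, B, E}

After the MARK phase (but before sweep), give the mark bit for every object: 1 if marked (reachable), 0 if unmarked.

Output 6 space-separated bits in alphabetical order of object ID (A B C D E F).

Roots: A B E
Mark A: refs=C C A, marked=A
Mark B: refs=null null E, marked=A B
Mark E: refs=A null, marked=A B E
Mark C: refs=B, marked=A B C E
Unmarked (collected): D F

Answer: 1 1 1 0 1 0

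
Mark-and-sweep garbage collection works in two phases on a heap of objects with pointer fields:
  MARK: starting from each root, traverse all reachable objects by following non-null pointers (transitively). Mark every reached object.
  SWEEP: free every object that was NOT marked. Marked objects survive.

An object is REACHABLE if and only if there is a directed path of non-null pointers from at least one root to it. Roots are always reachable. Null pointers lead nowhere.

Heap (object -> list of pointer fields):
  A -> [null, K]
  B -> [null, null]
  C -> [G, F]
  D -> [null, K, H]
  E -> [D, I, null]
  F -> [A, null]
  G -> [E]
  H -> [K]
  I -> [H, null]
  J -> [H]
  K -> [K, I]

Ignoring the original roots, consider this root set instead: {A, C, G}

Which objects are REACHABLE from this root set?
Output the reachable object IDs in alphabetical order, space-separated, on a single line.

Answer: A C D E F G H I K

Derivation:
Roots: A C G
Mark A: refs=null K, marked=A
Mark C: refs=G F, marked=A C
Mark G: refs=E, marked=A C G
Mark K: refs=K I, marked=A C G K
Mark F: refs=A null, marked=A C F G K
Mark E: refs=D I null, marked=A C E F G K
Mark I: refs=H null, marked=A C E F G I K
Mark D: refs=null K H, marked=A C D E F G I K
Mark H: refs=K, marked=A C D E F G H I K
Unmarked (collected): B J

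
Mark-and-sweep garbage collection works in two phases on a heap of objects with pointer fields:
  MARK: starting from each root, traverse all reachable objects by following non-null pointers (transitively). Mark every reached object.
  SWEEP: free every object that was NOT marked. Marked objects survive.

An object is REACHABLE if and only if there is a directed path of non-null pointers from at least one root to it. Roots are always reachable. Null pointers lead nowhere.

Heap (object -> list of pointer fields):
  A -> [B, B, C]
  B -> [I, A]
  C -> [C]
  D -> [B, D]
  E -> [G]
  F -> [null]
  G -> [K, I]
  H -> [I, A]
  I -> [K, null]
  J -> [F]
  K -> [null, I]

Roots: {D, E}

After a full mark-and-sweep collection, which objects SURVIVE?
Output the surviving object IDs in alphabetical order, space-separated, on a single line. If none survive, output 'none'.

Roots: D E
Mark D: refs=B D, marked=D
Mark E: refs=G, marked=D E
Mark B: refs=I A, marked=B D E
Mark G: refs=K I, marked=B D E G
Mark I: refs=K null, marked=B D E G I
Mark A: refs=B B C, marked=A B D E G I
Mark K: refs=null I, marked=A B D E G I K
Mark C: refs=C, marked=A B C D E G I K
Unmarked (collected): F H J

Answer: A B C D E G I K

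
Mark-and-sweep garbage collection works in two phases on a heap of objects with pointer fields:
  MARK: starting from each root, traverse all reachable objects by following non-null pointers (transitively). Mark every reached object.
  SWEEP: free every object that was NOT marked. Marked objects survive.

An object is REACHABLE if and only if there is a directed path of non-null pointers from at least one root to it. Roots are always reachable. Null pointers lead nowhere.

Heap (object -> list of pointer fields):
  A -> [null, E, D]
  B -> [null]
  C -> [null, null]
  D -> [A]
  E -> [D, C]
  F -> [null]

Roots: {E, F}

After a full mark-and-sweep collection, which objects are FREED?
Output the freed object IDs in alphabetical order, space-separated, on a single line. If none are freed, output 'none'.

Roots: E F
Mark E: refs=D C, marked=E
Mark F: refs=null, marked=E F
Mark D: refs=A, marked=D E F
Mark C: refs=null null, marked=C D E F
Mark A: refs=null E D, marked=A C D E F
Unmarked (collected): B

Answer: B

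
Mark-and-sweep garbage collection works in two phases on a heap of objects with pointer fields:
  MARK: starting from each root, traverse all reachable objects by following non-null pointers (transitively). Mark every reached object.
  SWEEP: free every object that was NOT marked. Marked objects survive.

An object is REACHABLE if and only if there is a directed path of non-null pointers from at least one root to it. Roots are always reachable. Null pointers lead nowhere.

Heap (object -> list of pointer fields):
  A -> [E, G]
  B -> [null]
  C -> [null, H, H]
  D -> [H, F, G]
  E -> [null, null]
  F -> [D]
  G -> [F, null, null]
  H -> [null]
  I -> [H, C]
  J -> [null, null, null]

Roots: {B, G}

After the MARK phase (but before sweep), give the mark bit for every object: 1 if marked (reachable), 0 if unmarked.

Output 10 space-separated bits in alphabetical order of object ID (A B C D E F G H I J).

Roots: B G
Mark B: refs=null, marked=B
Mark G: refs=F null null, marked=B G
Mark F: refs=D, marked=B F G
Mark D: refs=H F G, marked=B D F G
Mark H: refs=null, marked=B D F G H
Unmarked (collected): A C E I J

Answer: 0 1 0 1 0 1 1 1 0 0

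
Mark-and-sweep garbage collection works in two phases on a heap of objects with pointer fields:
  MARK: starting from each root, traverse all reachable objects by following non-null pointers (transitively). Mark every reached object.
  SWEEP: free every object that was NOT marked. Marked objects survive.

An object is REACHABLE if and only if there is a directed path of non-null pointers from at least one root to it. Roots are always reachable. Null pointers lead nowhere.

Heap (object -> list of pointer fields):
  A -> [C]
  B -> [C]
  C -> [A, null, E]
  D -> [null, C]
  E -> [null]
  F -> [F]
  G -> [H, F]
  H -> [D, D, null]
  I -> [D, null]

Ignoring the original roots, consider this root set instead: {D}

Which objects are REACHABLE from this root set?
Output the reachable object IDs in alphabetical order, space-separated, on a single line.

Answer: A C D E

Derivation:
Roots: D
Mark D: refs=null C, marked=D
Mark C: refs=A null E, marked=C D
Mark A: refs=C, marked=A C D
Mark E: refs=null, marked=A C D E
Unmarked (collected): B F G H I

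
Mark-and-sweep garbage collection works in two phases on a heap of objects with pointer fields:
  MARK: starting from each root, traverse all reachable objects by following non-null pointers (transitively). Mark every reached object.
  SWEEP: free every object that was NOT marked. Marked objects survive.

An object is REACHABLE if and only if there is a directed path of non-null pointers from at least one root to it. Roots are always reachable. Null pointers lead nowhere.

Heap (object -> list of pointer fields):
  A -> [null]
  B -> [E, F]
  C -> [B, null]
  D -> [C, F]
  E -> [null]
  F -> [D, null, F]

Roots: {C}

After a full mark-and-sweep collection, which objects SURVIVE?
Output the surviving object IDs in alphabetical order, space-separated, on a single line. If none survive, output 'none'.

Roots: C
Mark C: refs=B null, marked=C
Mark B: refs=E F, marked=B C
Mark E: refs=null, marked=B C E
Mark F: refs=D null F, marked=B C E F
Mark D: refs=C F, marked=B C D E F
Unmarked (collected): A

Answer: B C D E F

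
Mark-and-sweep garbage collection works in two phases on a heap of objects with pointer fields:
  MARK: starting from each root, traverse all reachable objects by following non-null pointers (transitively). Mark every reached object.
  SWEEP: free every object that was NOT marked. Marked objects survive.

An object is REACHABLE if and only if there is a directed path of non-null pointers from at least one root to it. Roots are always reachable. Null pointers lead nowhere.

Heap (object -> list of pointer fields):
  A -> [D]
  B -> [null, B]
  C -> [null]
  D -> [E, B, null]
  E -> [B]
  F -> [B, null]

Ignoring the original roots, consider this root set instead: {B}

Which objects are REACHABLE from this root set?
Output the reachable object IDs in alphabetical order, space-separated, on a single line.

Answer: B

Derivation:
Roots: B
Mark B: refs=null B, marked=B
Unmarked (collected): A C D E F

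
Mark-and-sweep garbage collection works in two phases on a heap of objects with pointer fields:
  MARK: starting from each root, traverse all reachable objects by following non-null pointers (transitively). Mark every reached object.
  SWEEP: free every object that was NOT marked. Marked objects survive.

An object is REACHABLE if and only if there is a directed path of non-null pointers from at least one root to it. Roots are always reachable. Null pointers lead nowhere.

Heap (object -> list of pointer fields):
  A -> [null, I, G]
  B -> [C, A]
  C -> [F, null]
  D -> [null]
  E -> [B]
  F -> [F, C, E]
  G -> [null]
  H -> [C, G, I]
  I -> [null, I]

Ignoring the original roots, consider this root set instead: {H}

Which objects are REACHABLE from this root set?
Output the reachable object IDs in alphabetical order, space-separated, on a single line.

Answer: A B C E F G H I

Derivation:
Roots: H
Mark H: refs=C G I, marked=H
Mark C: refs=F null, marked=C H
Mark G: refs=null, marked=C G H
Mark I: refs=null I, marked=C G H I
Mark F: refs=F C E, marked=C F G H I
Mark E: refs=B, marked=C E F G H I
Mark B: refs=C A, marked=B C E F G H I
Mark A: refs=null I G, marked=A B C E F G H I
Unmarked (collected): D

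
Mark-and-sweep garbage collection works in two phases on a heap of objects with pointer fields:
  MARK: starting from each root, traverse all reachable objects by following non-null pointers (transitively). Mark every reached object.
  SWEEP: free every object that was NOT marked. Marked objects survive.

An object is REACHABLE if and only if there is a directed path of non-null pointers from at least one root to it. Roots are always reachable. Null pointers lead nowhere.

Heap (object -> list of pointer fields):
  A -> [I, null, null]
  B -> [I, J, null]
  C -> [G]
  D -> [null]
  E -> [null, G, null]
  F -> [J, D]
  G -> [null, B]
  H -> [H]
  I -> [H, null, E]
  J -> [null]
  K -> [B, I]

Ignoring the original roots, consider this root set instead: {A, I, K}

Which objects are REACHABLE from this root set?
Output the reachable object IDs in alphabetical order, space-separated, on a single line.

Answer: A B E G H I J K

Derivation:
Roots: A I K
Mark A: refs=I null null, marked=A
Mark I: refs=H null E, marked=A I
Mark K: refs=B I, marked=A I K
Mark H: refs=H, marked=A H I K
Mark E: refs=null G null, marked=A E H I K
Mark B: refs=I J null, marked=A B E H I K
Mark G: refs=null B, marked=A B E G H I K
Mark J: refs=null, marked=A B E G H I J K
Unmarked (collected): C D F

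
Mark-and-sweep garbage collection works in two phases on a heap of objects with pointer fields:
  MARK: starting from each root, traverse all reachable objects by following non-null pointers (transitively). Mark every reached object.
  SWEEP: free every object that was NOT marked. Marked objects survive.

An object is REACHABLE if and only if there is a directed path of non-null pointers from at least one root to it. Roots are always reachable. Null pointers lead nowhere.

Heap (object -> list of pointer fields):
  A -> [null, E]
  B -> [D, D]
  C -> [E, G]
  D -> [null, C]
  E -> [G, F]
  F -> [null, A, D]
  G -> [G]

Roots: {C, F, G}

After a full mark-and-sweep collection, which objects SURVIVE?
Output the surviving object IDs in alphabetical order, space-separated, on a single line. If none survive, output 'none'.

Answer: A C D E F G

Derivation:
Roots: C F G
Mark C: refs=E G, marked=C
Mark F: refs=null A D, marked=C F
Mark G: refs=G, marked=C F G
Mark E: refs=G F, marked=C E F G
Mark A: refs=null E, marked=A C E F G
Mark D: refs=null C, marked=A C D E F G
Unmarked (collected): B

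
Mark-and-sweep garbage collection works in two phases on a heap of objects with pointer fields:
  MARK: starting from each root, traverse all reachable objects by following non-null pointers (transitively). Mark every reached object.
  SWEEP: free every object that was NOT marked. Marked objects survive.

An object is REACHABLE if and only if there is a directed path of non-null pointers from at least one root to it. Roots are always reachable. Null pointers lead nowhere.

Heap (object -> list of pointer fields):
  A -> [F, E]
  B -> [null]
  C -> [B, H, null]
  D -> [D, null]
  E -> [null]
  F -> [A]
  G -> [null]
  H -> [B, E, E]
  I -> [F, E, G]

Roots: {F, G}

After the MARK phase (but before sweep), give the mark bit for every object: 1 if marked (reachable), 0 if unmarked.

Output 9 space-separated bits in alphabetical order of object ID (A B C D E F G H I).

Roots: F G
Mark F: refs=A, marked=F
Mark G: refs=null, marked=F G
Mark A: refs=F E, marked=A F G
Mark E: refs=null, marked=A E F G
Unmarked (collected): B C D H I

Answer: 1 0 0 0 1 1 1 0 0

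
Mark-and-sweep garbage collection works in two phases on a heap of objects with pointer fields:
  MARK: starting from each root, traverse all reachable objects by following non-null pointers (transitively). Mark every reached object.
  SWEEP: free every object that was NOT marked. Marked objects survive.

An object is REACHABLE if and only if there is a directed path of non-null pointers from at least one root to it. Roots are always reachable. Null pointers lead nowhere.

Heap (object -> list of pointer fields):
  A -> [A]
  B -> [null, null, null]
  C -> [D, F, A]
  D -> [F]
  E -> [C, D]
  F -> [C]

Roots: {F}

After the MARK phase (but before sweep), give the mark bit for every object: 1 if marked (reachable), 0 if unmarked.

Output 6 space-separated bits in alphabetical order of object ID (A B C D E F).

Answer: 1 0 1 1 0 1

Derivation:
Roots: F
Mark F: refs=C, marked=F
Mark C: refs=D F A, marked=C F
Mark D: refs=F, marked=C D F
Mark A: refs=A, marked=A C D F
Unmarked (collected): B E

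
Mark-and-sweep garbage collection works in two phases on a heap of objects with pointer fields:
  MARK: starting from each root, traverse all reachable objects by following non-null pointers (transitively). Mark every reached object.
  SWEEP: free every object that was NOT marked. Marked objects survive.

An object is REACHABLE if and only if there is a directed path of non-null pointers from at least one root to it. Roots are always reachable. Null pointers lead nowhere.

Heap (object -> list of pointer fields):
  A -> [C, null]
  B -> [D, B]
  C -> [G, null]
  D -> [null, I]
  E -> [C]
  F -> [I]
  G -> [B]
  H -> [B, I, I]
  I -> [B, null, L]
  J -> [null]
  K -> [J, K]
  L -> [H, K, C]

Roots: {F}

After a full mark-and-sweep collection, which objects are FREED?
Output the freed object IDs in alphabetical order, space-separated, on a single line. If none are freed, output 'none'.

Answer: A E

Derivation:
Roots: F
Mark F: refs=I, marked=F
Mark I: refs=B null L, marked=F I
Mark B: refs=D B, marked=B F I
Mark L: refs=H K C, marked=B F I L
Mark D: refs=null I, marked=B D F I L
Mark H: refs=B I I, marked=B D F H I L
Mark K: refs=J K, marked=B D F H I K L
Mark C: refs=G null, marked=B C D F H I K L
Mark J: refs=null, marked=B C D F H I J K L
Mark G: refs=B, marked=B C D F G H I J K L
Unmarked (collected): A E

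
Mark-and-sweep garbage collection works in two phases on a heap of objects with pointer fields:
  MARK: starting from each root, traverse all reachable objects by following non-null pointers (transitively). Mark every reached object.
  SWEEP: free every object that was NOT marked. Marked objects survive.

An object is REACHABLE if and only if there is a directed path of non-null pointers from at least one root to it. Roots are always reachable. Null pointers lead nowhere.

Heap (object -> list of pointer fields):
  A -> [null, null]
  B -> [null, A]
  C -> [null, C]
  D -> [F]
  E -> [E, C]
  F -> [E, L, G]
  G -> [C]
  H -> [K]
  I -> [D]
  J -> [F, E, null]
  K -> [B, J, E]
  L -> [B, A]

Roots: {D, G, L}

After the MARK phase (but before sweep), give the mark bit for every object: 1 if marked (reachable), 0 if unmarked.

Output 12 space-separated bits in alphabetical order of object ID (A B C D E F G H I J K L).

Roots: D G L
Mark D: refs=F, marked=D
Mark G: refs=C, marked=D G
Mark L: refs=B A, marked=D G L
Mark F: refs=E L G, marked=D F G L
Mark C: refs=null C, marked=C D F G L
Mark B: refs=null A, marked=B C D F G L
Mark A: refs=null null, marked=A B C D F G L
Mark E: refs=E C, marked=A B C D E F G L
Unmarked (collected): H I J K

Answer: 1 1 1 1 1 1 1 0 0 0 0 1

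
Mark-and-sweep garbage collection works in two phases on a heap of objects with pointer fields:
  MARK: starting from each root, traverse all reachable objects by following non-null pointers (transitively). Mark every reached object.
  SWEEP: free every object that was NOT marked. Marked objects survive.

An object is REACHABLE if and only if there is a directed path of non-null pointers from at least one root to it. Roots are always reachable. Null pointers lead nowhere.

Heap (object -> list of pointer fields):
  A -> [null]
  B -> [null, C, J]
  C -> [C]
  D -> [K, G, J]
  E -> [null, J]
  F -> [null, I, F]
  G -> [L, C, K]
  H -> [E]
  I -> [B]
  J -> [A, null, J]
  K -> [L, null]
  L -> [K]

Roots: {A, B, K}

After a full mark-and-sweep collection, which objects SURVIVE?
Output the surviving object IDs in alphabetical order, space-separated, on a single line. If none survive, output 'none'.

Answer: A B C J K L

Derivation:
Roots: A B K
Mark A: refs=null, marked=A
Mark B: refs=null C J, marked=A B
Mark K: refs=L null, marked=A B K
Mark C: refs=C, marked=A B C K
Mark J: refs=A null J, marked=A B C J K
Mark L: refs=K, marked=A B C J K L
Unmarked (collected): D E F G H I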